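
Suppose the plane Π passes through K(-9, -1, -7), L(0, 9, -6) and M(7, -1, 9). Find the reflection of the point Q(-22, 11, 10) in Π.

KL = (9, 10, 1), KM = (16, 0, 16); a normal to Π is KL × KM = (160, -128, -160).
Using K: Π has equation 160x - 128y - 160z = -192.
λ = (n·Q − d)/|n|² = (-6528 − (-192))/67584 = -3/32.
Reflection = Q − 2λn = (-22, 11, 10) − (-3/16)·(160, -128, -160) = (8, -13, -20).

(8, -13, -20)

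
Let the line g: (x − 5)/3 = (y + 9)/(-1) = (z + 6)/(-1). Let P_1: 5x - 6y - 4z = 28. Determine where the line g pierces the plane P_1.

(-4, -6, -3)

g has direction (3, -1, -1) through (5, -9, -6).
Substitute r = (5, -9, -6) + t(3, -1, -1) into the plane: 103 + 25t = 28, so t = -3.
Intersection: (5, -9, -6) + (-3)·(3, -1, -1) = (-4, -6, -3).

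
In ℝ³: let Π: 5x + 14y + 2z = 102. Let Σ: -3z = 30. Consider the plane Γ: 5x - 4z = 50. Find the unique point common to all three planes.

(2, 8, -10)

Solving the 3×3 linear system 5x + 14y + 2z = 102, -3z = 30, 5x - 4z = 50 (e.g. by elimination or Cramer's rule, determinant = -210) gives (2, 8, -10).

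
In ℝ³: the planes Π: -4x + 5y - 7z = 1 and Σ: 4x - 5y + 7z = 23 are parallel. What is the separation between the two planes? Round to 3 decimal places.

Rescale Σ by 1/(-1): -4x + 5y - 7z = -23. Then distance = |1 − (-23)| / √90 ≈ 2.530.

2.530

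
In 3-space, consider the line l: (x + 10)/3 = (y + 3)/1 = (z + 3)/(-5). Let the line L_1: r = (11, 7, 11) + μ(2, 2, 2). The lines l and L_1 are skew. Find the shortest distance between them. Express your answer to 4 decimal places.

l has direction (3, 1, -5) through (-10, -3, -3).
Common perpendicular direction n = (3, 1, -5) × (2, 2, 2) = (12, -16, 4).
With w = (11, 7, 11) − (-10, -3, -3) = (21, 10, 14), w · n = 148.
Distance = |w · n| / |n| = |148| / √416 ≈ 7.2563.

7.2563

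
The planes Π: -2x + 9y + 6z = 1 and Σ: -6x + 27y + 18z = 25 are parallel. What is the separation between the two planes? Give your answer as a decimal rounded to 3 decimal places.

Rescale Σ by 1/3: -2x + 9y + 6z = 25/3. Then distance = |1 − (25/3)| / √121 ≈ 0.667.

0.667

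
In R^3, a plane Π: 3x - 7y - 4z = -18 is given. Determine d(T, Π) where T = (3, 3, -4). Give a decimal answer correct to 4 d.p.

2.5574

n·T − d = (3)·(3) + (-7)·(3) + (-4)·(-4) − (-18) = 22; |n| = √74.
Distance = |22| / √74 = 22/√74 ≈ 2.5574.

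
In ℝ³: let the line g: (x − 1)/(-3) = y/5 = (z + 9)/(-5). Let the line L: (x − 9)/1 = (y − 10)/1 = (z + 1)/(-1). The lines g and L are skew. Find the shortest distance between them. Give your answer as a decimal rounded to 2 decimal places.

g has direction (-3, 5, -5) through (1, 0, -9).
L has direction (1, 1, -1) through (9, 10, -1).
Common perpendicular direction n = (-3, 5, -5) × (1, 1, -1) = (0, -8, -8).
With w = (9, 10, -1) − (1, 0, -9) = (8, 10, 8), w · n = -144.
Distance = |w · n| / |n| = |-144| / √128 ≈ 12.73.

12.73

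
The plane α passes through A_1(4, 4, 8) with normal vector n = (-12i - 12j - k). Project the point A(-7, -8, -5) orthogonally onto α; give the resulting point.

α: n·r = n·A_1 gives -12x - 12y - z = -104.
Foot = A − λn with λ = (n·A − d)/|n|² = (185 − (-104))/289 = 1.
Foot = (-7, -8, -5) − 1·(-12, -12, -1) = (5, 4, -4).

(5, 4, -4)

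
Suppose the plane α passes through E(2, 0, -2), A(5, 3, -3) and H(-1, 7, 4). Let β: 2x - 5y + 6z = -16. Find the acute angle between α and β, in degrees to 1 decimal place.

25.3

EA = (3, 3, -1), EH = (-3, 7, 6); a normal to α is EA × EH = (25, -15, 30).
Using E: α has equation 25x - 15y + 30z = -10.
cos θ = |n₁·n₂| / (|n₁||n₂|) = |305| / (√1750 · √65).
θ = arccos(0.90432) ≈ 25.3°.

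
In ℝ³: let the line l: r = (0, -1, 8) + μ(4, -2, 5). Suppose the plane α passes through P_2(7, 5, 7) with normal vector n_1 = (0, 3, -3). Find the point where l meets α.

α: n_1·r = n_1·P_2 gives 3y - 3z = -6.
Substitute r = (0, -1, 8) + t(4, -2, 5) into the plane: -27 + (-21)t = -6, so t = -1.
Intersection: (0, -1, 8) + (-1)·(4, -2, 5) = (-4, 1, 3).

(-4, 1, 3)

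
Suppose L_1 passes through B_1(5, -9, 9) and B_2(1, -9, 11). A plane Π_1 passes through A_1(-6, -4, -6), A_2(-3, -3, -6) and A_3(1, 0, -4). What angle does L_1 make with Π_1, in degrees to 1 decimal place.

3.2

A direction vector for L_1 is B_2 − B_1 = (-4, 0, 2).
A_1A_2 = (3, 1, 0), A_1A_3 = (7, 4, 2); a normal to Π_1 is A_1A_2 × A_1A_3 = (2, -6, 5).
Using A_1: Π_1 has equation 2x - 6y + 5z = -18.
sin θ = |n·v| / (|n||v|) = |2| / (√65 · √20) = 0.05547.
θ ≈ 3.2°.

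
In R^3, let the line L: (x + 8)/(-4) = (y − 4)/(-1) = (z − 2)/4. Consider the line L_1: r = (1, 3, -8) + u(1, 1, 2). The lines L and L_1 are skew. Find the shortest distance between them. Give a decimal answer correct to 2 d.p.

2.62

L has direction (-4, -1, 4) through (-8, 4, 2).
Common perpendicular direction n = (-4, -1, 4) × (1, 1, 2) = (-6, 12, -3).
With w = (1, 3, -8) − (-8, 4, 2) = (9, -1, -10), w · n = -36.
Distance = |w · n| / |n| = |-36| / √189 ≈ 2.62.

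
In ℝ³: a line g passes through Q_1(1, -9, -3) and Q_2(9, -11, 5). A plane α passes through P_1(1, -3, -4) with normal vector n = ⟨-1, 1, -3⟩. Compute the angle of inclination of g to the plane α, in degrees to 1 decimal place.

63.2

A direction vector for g is Q_2 − Q_1 = (8, -2, 8).
α: n·r = n·P_1 gives -x + y - 3z = 8.
sin θ = |n·v| / (|n||v|) = |-34| / (√11 · √132) = 0.89227.
θ ≈ 63.2°.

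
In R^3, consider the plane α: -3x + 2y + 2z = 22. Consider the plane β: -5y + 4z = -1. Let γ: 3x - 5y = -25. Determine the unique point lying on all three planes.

(0, 5, 6)

Solving the 3×3 linear system -3x + 2y + 2z = 22, -5y + 4z = -1, 3x - 5y = -25 (e.g. by elimination or Cramer's rule, determinant = -6) gives (0, 5, 6).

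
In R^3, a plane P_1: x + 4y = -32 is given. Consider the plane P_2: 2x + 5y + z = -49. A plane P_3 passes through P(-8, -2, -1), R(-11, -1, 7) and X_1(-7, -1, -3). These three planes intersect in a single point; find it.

PR = (-3, 1, 8), PX_1 = (1, 1, -2); a normal to P_3 is PR × PX_1 = (-10, 2, -4).
Using P: P_3 has equation -10x + 2y - 4z = 80.
Solving the 3×3 linear system x + 4y = -32, 2x + 5y + z = -49, -10x + 2y - 4z = 80 (e.g. by elimination or Cramer's rule, determinant = -30) gives (-8, -6, -3).

(-8, -6, -3)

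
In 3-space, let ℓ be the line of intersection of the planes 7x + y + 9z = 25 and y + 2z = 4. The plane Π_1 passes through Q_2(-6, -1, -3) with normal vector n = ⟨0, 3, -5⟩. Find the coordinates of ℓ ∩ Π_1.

Direction of ℓ: (7, 1, 9) × (0, 1, 2) = (-7, -14, 7).
A point on ℓ: solving the two plane equations with x = 9 gives (9, 16, -6).
Π_1: n·r = n·Q_2 gives 3y - 5z = 12.
Substitute r = (9, 16, -6) + t(-7, -14, 7) into the plane: 78 + (-77)t = 12, so t = 6/7.
Intersection: (9, 16, -6) + (6/7)·(-7, -14, 7) = (3, 4, 0).

(3, 4, 0)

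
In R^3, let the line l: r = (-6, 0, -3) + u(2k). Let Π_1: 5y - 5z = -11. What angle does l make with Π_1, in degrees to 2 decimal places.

sin θ = |n·v| / (|n||v|) = |-10| / (√50 · √4) = 0.70711.
θ ≈ 45.00°.

45.00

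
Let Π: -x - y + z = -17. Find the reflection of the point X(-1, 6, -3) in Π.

λ = (n·X − d)/|n|² = (-8 − (-17))/3 = 3.
Reflection = X − 2λn = (-1, 6, -3) − 6·(-1, -1, 1) = (5, 12, -9).

(5, 12, -9)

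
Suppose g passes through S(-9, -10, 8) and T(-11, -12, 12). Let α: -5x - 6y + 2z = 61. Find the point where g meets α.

(-5, -6, 0)

A direction vector for g is T − S = (-2, -2, 4).
Substitute r = (-9, -10, 8) + t(-2, -2, 4) into the plane: 121 + 30t = 61, so t = -2.
Intersection: (-9, -10, 8) + (-2)·(-2, -2, 4) = (-5, -6, 0).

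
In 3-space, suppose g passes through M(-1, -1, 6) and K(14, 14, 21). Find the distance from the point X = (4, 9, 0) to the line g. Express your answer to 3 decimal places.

11.576

A direction vector for g is K − M = (15, 15, 15).
Taking (-1, -1, 6) on g with direction v = (15, 15, 15): w = X − (-1, -1, 6) = (5, 10, -6), and w × v = (240, -165, -75).
Distance = |w × v| / |v| = √90450 / √675 ≈ 11.576.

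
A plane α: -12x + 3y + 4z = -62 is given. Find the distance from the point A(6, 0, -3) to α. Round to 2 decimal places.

n·A − d = (-12)·(6) + (3)·(0) + (4)·(-3) − (-62) = -22; |n| = √169.
Distance = |-22| / √169 = 22/√169 ≈ 1.69.

1.69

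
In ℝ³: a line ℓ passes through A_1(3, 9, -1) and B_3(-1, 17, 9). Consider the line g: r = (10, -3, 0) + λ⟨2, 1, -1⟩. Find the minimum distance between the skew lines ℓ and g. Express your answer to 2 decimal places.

10.80

A direction vector for ℓ is B_3 − A_1 = (-4, 8, 10).
Common perpendicular direction n = (-4, 8, 10) × (2, 1, -1) = (-18, 16, -20).
With w = (10, -3, 0) − (3, 9, -1) = (7, -12, 1), w · n = -338.
Distance = |w · n| / |n| = |-338| / √980 ≈ 10.80.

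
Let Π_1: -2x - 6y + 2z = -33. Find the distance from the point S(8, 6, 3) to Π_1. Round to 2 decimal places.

1.96

n·S − d = (-2)·(8) + (-6)·(6) + (2)·(3) − (-33) = -13; |n| = √44.
Distance = |-13| / √44 = 13/√44 ≈ 1.96.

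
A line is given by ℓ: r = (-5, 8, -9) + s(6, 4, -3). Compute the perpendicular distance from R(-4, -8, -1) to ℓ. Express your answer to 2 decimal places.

Taking (-5, 8, -9) on ℓ with direction v = (6, 4, -3): w = R − (-5, 8, -9) = (1, -16, 8), and w × v = (16, 51, 100).
Distance = |w × v| / |v| = √12857 / √61 ≈ 14.52.

14.52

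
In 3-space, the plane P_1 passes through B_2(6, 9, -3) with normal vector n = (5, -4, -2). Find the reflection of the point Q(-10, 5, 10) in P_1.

P_1: n·r = n·B_2 gives 5x - 4y - 2z = 0.
λ = (n·Q − d)/|n|² = (-90 − 0)/45 = -2.
Reflection = Q − 2λn = (-10, 5, 10) − (-4)·(5, -4, -2) = (10, -11, 2).

(10, -11, 2)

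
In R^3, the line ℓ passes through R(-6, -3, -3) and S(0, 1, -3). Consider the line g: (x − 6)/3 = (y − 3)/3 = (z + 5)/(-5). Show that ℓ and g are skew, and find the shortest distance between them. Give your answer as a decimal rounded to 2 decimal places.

A direction vector for ℓ is S − R = (6, 4, 0).
g has direction (3, 3, -5) through (6, 3, -5).
Common perpendicular direction n = (6, 4, 0) × (3, 3, -5) = (-20, 30, 6).
With w = (6, 3, -5) − (-6, -3, -3) = (12, 6, -2), w · n = -72.
Since n ≠ 0 the lines are not parallel, and w · n = -72 ≠ 0 so they do not intersect; hence they are skew.
Distance = |w · n| / |n| = |-72| / √1336 ≈ 1.97.

1.97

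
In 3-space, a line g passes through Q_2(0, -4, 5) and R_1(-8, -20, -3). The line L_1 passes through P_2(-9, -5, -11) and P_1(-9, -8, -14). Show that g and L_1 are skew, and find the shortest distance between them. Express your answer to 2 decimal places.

A direction vector for g is R_1 − Q_2 = (-8, -16, -8).
A direction vector for L_1 is P_1 − P_2 = (0, -3, -3).
Common perpendicular direction n = (-8, -16, -8) × (0, -3, -3) = (24, -24, 24).
With w = (-9, -5, -11) − (0, -4, 5) = (-9, -1, -16), w · n = -576.
Since n ≠ 0 the lines are not parallel, and w · n = -576 ≠ 0 so they do not intersect; hence they are skew.
Distance = |w · n| / |n| = |-576| / √1728 ≈ 13.86.

13.86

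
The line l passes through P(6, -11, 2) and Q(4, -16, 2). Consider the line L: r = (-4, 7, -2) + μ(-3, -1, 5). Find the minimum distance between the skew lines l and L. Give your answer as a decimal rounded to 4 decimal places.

A direction vector for l is Q − P = (-2, -5, 0).
Common perpendicular direction n = (-2, -5, 0) × (-3, -1, 5) = (-25, 10, -13).
With w = (-4, 7, -2) − (6, -11, 2) = (-10, 18, -4), w · n = 482.
Distance = |w · n| / |n| = |482| / √894 ≈ 16.1205.

16.1205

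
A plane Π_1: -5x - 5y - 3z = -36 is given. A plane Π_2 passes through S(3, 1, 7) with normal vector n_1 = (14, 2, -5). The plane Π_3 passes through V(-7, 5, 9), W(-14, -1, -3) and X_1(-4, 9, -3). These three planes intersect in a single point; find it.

(-2, 11, -3)

Π_2: n_1·r = n_1·S gives 14x + 2y - 5z = 9.
VW = (-7, -6, -12), VX_1 = (3, 4, -12); a normal to Π_3 is VW × VX_1 = (120, -120, -10).
Using V: Π_3 has equation 120x - 120y - 10z = -1530.
Solving the 3×3 linear system -5x - 5y - 3z = -36, 14x + 2y - 5z = 9, 120x - 120y - 10z = -1530 (e.g. by elimination or Cramer's rule, determinant = 11160) gives (-2, 11, -3).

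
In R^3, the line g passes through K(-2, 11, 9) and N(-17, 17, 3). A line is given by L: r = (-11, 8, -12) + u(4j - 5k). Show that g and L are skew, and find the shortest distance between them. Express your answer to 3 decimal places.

A direction vector for g is N − K = (-15, 6, -6).
Common perpendicular direction n = (-15, 6, -6) × (0, 4, -5) = (-6, -75, -60).
With w = (-11, 8, -12) − (-2, 11, 9) = (-9, -3, -21), w · n = 1539.
Since n ≠ 0 the lines are not parallel, and w · n = 1539 ≠ 0 so they do not intersect; hence they are skew.
Distance = |w · n| / |n| = |1539| / √9261 ≈ 15.992.

15.992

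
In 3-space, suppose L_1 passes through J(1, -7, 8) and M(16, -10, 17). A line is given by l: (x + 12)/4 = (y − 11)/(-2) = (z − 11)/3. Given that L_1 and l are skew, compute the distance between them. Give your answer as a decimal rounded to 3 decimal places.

A direction vector for L_1 is M − J = (15, -3, 9).
l has direction (4, -2, 3) through (-12, 11, 11).
Common perpendicular direction n = (15, -3, 9) × (4, -2, 3) = (9, -9, -18).
With w = (-12, 11, 11) − (1, -7, 8) = (-13, 18, 3), w · n = -333.
Distance = |w · n| / |n| = |-333| / √486 ≈ 15.105.

15.105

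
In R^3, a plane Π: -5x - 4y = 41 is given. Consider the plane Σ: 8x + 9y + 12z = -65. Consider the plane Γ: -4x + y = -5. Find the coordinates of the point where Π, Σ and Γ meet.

(-1, -9, 2)

Solving the 3×3 linear system -5x - 4y = 41, 8x + 9y + 12z = -65, -4x + y = -5 (e.g. by elimination or Cramer's rule, determinant = 252) gives (-1, -9, 2).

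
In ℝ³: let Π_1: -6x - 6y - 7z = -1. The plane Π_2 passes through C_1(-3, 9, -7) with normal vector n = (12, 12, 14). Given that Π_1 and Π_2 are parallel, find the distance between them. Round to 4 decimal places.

1.2727

Π_2: n·r = n·C_1 gives 12x + 12y + 14z = -26.
Rescale Π_2 by 1/(-2): -6x - 6y - 7z = 13. Then distance = |-1 − 13| / √121 ≈ 1.2727.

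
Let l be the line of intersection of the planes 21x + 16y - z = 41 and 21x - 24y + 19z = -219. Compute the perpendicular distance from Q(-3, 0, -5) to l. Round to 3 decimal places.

Direction of l: (21, 16, -1) × (21, -24, 19) = (280, -420, -840).
A point on l: solving the two plane equations with x = -4 gives (-4, 8, 3).
Taking (-4, 8, 3) on l with direction v = (280, -420, -840): w = Q − (-4, 8, 3) = (1, -8, -8), and w × v = (3360, -1400, 1820).
Distance = |w × v| / |v| = √16562000 / √960400 ≈ 4.153.

4.153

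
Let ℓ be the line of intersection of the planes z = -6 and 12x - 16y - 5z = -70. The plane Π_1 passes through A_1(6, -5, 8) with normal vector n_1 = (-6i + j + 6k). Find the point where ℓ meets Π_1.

Direction of ℓ: (0, 0, 1) × (12, -16, -5) = (16, 12, 0).
A point on ℓ: solving the two plane equations with x = -19 gives (-19, -8, -6).
Π_1: n_1·r = n_1·A_1 gives -6x + y + 6z = 7.
Substitute r = (-19, -8, -6) + t(16, 12, 0) into the plane: 70 + (-84)t = 7, so t = 3/4.
Intersection: (-19, -8, -6) + (3/4)·(16, 12, 0) = (-7, 1, -6).

(-7, 1, -6)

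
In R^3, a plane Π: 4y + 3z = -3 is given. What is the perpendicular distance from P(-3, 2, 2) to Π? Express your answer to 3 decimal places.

n·P − d = (0)·(-3) + (4)·(2) + (3)·(2) − (-3) = 17; |n| = √25.
Distance = |17| / √25 = 17/√25 ≈ 3.400.

3.400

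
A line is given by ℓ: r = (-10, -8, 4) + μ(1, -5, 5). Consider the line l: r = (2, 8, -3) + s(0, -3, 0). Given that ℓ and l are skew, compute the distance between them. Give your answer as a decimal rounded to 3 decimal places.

13.140

Common perpendicular direction n = (1, -5, 5) × (0, -3, 0) = (15, 0, -3).
With w = (2, 8, -3) − (-10, -8, 4) = (12, 16, -7), w · n = 201.
Distance = |w · n| / |n| = |201| / √234 ≈ 13.140.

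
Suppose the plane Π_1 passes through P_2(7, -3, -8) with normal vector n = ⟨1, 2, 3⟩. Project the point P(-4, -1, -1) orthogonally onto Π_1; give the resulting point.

Π_1: n·r = n·P_2 gives x + 2y + 3z = -23.
Foot = P − λn with λ = (n·P − d)/|n|² = (-9 − (-23))/14 = 1.
Foot = (-4, -1, -1) − 1·(1, 2, 3) = (-5, -3, -4).

(-5, -3, -4)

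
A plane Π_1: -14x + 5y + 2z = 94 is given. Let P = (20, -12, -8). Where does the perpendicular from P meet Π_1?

(-8, -2, -4)

Foot = P − λn with λ = (n·P − d)/|n|² = (-356 − 94)/225 = -2.
Foot = (20, -12, -8) − (-2)·(-14, 5, 2) = (-8, -2, -4).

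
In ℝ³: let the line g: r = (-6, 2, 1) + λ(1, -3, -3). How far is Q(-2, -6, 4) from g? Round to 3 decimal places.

Taking (-6, 2, 1) on g with direction v = (1, -3, -3): w = Q − (-6, 2, 1) = (4, -8, 3), and w × v = (33, 15, -4).
Distance = |w × v| / |v| = √1330 / √19 ≈ 8.367.

8.367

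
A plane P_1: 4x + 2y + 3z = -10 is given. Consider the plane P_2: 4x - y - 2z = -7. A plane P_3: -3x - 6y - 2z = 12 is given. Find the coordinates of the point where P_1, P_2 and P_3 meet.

(-2, -1, 0)

Solving the 3×3 linear system 4x + 2y + 3z = -10, 4x - y - 2z = -7, -3x - 6y - 2z = 12 (e.g. by elimination or Cramer's rule, determinant = -93) gives (-2, -1, 0).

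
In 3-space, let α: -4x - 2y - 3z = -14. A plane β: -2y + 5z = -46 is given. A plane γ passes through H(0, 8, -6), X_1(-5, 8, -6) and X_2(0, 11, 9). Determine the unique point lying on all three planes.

HX_1 = (-5, 0, 0), HX_2 = (0, 3, 15); a normal to γ is HX_1 × HX_2 = (0, 75, -15).
Using H: γ has equation 75y - 15z = 690.
Solving the 3×3 linear system -4x - 2y - 3z = -14, -2y + 5z = -46, 75y - 15z = 690 (e.g. by elimination or Cramer's rule, determinant = 1380) gives (4, 8, -6).

(4, 8, -6)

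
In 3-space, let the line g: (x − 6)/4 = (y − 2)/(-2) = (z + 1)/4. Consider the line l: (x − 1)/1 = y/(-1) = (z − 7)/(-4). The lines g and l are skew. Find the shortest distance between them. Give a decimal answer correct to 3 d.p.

g has direction (4, -2, 4) through (6, 2, -1).
l has direction (1, -1, -4) through (1, 0, 7).
Common perpendicular direction n = (4, -2, 4) × (1, -1, -4) = (12, 20, -2).
With w = (1, 0, 7) − (6, 2, -1) = (-5, -2, 8), w · n = -116.
Distance = |w · n| / |n| = |-116| / √548 ≈ 4.955.

4.955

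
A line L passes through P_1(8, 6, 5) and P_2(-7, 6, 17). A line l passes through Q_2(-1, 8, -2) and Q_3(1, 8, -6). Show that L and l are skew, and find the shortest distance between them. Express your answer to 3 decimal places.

2.000

A direction vector for L is P_2 − P_1 = (-15, 0, 12).
A direction vector for l is Q_3 − Q_2 = (2, 0, -4).
Common perpendicular direction n = (-15, 0, 12) × (2, 0, -4) = (0, -36, 0).
With w = (-1, 8, -2) − (8, 6, 5) = (-9, 2, -7), w · n = -72.
Since n ≠ 0 the lines are not parallel, and w · n = -72 ≠ 0 so they do not intersect; hence they are skew.
Distance = |w · n| / |n| = |-72| / √1296 ≈ 2.000.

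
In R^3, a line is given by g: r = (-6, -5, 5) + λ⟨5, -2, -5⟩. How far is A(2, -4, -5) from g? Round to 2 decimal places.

4.65

Taking (-6, -5, 5) on g with direction v = (5, -2, -5): w = A − (-6, -5, 5) = (8, 1, -10), and w × v = (-25, -10, -21).
Distance = |w × v| / |v| = √1166 / √54 ≈ 4.65.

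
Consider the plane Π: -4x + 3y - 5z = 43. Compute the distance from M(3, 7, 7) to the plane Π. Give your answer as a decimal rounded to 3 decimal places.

9.758

n·M − d = (-4)·(3) + (3)·(7) + (-5)·(7) − 43 = -69; |n| = √50.
Distance = |-69| / √50 = 69/√50 ≈ 9.758.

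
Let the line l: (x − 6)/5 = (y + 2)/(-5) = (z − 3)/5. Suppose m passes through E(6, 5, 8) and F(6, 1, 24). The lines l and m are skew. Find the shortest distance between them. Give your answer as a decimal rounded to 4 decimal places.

l has direction (5, -5, 5) through (6, -2, 3).
A direction vector for m is F − E = (0, -4, 16).
Common perpendicular direction n = (5, -5, 5) × (0, -4, 16) = (-60, -80, -20).
With w = (6, 5, 8) − (6, -2, 3) = (0, 7, 5), w · n = -660.
Distance = |w · n| / |n| = |-660| / √10400 ≈ 6.4718.

6.4718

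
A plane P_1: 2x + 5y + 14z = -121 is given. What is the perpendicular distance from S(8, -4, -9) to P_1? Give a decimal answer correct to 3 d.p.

0.600

n·S − d = (2)·(8) + (5)·(-4) + (14)·(-9) − (-121) = -9; |n| = √225.
Distance = |-9| / √225 = 9/√225 ≈ 0.600.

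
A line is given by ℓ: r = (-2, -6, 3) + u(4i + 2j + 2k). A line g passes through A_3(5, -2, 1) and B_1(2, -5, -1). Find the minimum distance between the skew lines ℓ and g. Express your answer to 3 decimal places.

5.126

A direction vector for g is B_1 − A_3 = (-3, -3, -2).
Common perpendicular direction n = (4, 2, 2) × (-3, -3, -2) = (2, 2, -6).
With w = (5, -2, 1) − (-2, -6, 3) = (7, 4, -2), w · n = 34.
Distance = |w · n| / |n| = |34| / √44 ≈ 5.126.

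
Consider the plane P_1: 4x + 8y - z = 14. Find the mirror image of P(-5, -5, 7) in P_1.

(3, 11, 5)

λ = (n·P − d)/|n|² = (-67 − 14)/81 = -1.
Reflection = P − 2λn = (-5, -5, 7) − (-2)·(4, 8, -1) = (3, 11, 5).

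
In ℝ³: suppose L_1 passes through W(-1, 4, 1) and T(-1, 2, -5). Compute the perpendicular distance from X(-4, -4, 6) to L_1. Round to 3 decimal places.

A direction vector for L_1 is T − W = (0, -2, -6).
Taking (-1, 4, 1) on L_1 with direction v = (0, -2, -6): w = X − (-1, 4, 1) = (-3, -8, 5), and w × v = (58, -18, 6).
Distance = |w × v| / |v| = √3724 / √40 ≈ 9.649.

9.649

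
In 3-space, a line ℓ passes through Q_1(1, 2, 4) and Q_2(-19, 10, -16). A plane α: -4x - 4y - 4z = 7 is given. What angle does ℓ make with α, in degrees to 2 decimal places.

A direction vector for ℓ is Q_2 − Q_1 = (-20, 8, -20).
sin θ = |n·v| / (|n||v|) = |128| / (√48 · √864) = 0.62854.
θ ≈ 38.94°.

38.94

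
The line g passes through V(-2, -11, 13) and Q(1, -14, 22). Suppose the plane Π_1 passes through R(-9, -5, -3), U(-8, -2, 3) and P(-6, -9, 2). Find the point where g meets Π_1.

A direction vector for g is Q − V = (3, -3, 9).
RU = (1, 3, 6), RP = (3, -4, 5); a normal to Π_1 is RU × RP = (39, 13, -13).
Using R: Π_1 has equation 39x + 13y - 13z = -377.
Substitute r = (-2, -11, 13) + t(3, -3, 9) into the plane: -390 + (-39)t = -377, so t = -1/3.
Intersection: (-2, -11, 13) + (-1/3)·(3, -3, 9) = (-3, -10, 10).

(-3, -10, 10)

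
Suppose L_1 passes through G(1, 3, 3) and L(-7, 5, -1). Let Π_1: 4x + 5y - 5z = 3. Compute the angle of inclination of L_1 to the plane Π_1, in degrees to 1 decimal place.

A direction vector for L_1 is L − G = (-8, 2, -4).
sin θ = |n·v| / (|n||v|) = |-2| / (√66 · √84) = 0.02686.
θ ≈ 1.5°.

1.5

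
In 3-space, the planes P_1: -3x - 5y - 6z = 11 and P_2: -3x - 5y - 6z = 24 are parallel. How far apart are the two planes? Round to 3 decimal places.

Same normal n = (-3, -5, -6) with |n| = √70; distance = |11 − 24| / |n| = 13/√70 ≈ 1.554.

1.554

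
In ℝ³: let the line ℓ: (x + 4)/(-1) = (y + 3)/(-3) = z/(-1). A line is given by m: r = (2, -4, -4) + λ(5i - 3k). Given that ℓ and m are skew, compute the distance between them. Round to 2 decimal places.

ℓ has direction (-1, -3, -1) through (-4, -3, 0).
Common perpendicular direction n = (-1, -3, -1) × (5, 0, -3) = (9, -8, 15).
With w = (2, -4, -4) − (-4, -3, 0) = (6, -1, -4), w · n = 2.
Distance = |w · n| / |n| = |2| / √370 ≈ 0.10.

0.10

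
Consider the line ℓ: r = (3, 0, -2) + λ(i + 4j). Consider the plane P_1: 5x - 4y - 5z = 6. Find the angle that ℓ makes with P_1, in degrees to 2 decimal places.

sin θ = |n·v| / (|n||v|) = |-11| / (√66 · √17) = 0.32839.
θ ≈ 19.17°.

19.17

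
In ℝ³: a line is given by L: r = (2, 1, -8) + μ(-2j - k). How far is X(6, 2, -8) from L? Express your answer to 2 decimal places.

4.02

Taking (2, 1, -8) on L with direction v = (0, -2, -1): w = X − (2, 1, -8) = (4, 1, 0), and w × v = (-1, 4, -8).
Distance = |w × v| / |v| = √81 / √5 ≈ 4.02.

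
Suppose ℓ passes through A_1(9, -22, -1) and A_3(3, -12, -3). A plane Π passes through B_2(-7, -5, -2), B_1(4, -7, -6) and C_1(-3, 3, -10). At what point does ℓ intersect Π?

(0, -7, -4)

A direction vector for ℓ is A_3 − A_1 = (-6, 10, -2).
B_2B_1 = (11, -2, -4), B_2C_1 = (4, 8, -8); a normal to Π is B_2B_1 × B_2C_1 = (48, 72, 96).
Using B_2: Π has equation 48x + 72y + 96z = -888.
Substitute r = (9, -22, -1) + t(-6, 10, -2) into the plane: -1248 + 240t = -888, so t = 3/2.
Intersection: (9, -22, -1) + (3/2)·(-6, 10, -2) = (0, -7, -4).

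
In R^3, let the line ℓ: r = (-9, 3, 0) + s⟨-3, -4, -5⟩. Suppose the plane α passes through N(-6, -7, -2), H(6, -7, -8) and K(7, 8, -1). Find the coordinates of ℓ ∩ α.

NH = (12, 0, -6), NK = (13, 15, 1); a normal to α is NH × NK = (90, -90, 180).
Using N: α has equation 90x - 90y + 180z = -270.
Substitute r = (-9, 3, 0) + t(-3, -4, -5) into the plane: -1080 + (-810)t = -270, so t = -1.
Intersection: (-9, 3, 0) + (-1)·(-3, -4, -5) = (-6, 7, 5).

(-6, 7, 5)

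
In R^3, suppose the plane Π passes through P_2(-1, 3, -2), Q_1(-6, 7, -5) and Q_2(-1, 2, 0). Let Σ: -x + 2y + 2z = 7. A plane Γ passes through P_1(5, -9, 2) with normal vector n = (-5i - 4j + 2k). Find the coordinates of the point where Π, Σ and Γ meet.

P_2Q_1 = (-5, 4, -3), P_2Q_2 = (0, -1, 2); a normal to Π is P_2Q_1 × P_2Q_2 = (5, 10, 5).
Using P_2: Π has equation 5x + 10y + 5z = 15.
Γ: n·r = n·P_1 gives -5x - 4y + 2z = 15.
Solving the 3×3 linear system 5x + 10y + 5z = 15, -x + 2y + 2z = 7, -5x - 4y + 2z = 15 (e.g. by elimination or Cramer's rule, determinant = 50) gives (1, -2, 6).

(1, -2, 6)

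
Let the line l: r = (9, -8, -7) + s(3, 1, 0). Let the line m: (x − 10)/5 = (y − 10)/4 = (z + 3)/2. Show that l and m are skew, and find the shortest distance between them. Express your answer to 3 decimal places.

m has direction (5, 4, 2) through (10, 10, -3).
Common perpendicular direction n = (3, 1, 0) × (5, 4, 2) = (2, -6, 7).
With w = (10, 10, -3) − (9, -8, -7) = (1, 18, 4), w · n = -78.
Since n ≠ 0 the lines are not parallel, and w · n = -78 ≠ 0 so they do not intersect; hence they are skew.
Distance = |w · n| / |n| = |-78| / √89 ≈ 8.268.

8.268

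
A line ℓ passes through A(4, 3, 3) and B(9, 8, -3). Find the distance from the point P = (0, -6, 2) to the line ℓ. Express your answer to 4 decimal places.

7.5844

A direction vector for ℓ is B − A = (5, 5, -6).
Taking (4, 3, 3) on ℓ with direction v = (5, 5, -6): w = P − (4, 3, 3) = (-4, -9, -1), and w × v = (59, -29, 25).
Distance = |w × v| / |v| = √4947 / √86 ≈ 7.5844.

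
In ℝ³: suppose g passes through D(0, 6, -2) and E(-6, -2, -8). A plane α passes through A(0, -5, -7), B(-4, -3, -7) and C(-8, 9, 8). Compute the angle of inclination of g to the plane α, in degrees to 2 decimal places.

A direction vector for g is E − D = (-6, -8, -6).
AB = (-4, 2, 0), AC = (-8, 14, 15); a normal to α is AB × AC = (30, 60, -40).
Using A: α has equation 30x + 60y - 40z = -20.
sin θ = |n·v| / (|n||v|) = |-420| / (√6100 · √136) = 0.46112.
θ ≈ 27.46°.

27.46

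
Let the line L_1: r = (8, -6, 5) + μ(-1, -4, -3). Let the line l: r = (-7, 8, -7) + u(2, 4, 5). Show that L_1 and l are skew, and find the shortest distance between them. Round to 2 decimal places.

6.44

Common perpendicular direction n = (-1, -4, -3) × (2, 4, 5) = (-8, -1, 4).
With w = (-7, 8, -7) − (8, -6, 5) = (-15, 14, -12), w · n = 58.
Since n ≠ 0 the lines are not parallel, and w · n = 58 ≠ 0 so they do not intersect; hence they are skew.
Distance = |w · n| / |n| = |58| / √81 ≈ 6.44.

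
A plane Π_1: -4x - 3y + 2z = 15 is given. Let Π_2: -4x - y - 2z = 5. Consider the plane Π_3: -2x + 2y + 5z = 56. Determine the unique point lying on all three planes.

(-6, 7, 6)

Solving the 3×3 linear system -4x - 3y + 2z = 15, -4x - y - 2z = 5, -2x + 2y + 5z = 56 (e.g. by elimination or Cramer's rule, determinant = -88) gives (-6, 7, 6).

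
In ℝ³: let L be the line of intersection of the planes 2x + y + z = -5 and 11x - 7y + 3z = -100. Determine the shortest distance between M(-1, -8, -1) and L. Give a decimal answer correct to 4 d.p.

14.5190

Direction of L: (2, 1, 1) × (11, -7, 3) = (10, 5, -25).
A point on L: solving the two plane equations with x = -5 gives (-5, 6, -1).
Taking (-5, 6, -1) on L with direction v = (10, 5, -25): w = M − (-5, 6, -1) = (4, -14, 0), and w × v = (350, 100, 160).
Distance = |w × v| / |v| = √158100 / √750 ≈ 14.5190.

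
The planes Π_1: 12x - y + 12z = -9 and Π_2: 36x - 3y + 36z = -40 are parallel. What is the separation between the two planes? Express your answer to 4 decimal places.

0.2549

Rescale Π_2 by 1/3: 12x - y + 12z = -40/3. Then distance = |-9 − (-40/3)| / √289 ≈ 0.2549.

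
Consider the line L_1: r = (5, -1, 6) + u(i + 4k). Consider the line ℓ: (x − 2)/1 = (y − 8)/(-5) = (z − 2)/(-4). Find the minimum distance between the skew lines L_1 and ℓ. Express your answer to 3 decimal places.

1.447

ℓ has direction (1, -5, -4) through (2, 8, 2).
Common perpendicular direction n = (1, 0, 4) × (1, -5, -4) = (20, 8, -5).
With w = (2, 8, 2) − (5, -1, 6) = (-3, 9, -4), w · n = 32.
Distance = |w · n| / |n| = |32| / √489 ≈ 1.447.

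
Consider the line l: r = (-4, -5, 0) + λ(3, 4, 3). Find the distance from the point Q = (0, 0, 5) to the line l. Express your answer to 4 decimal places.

Taking (-4, -5, 0) on l with direction v = (3, 4, 3): w = Q − (-4, -5, 0) = (4, 5, 5), and w × v = (-5, 3, 1).
Distance = |w × v| / |v| = √35 / √34 ≈ 1.0146.

1.0146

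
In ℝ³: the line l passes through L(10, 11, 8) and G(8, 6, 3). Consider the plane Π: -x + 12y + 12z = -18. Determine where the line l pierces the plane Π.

A direction vector for l is G − L = (-2, -5, -5).
Substitute r = (10, 11, 8) + t(-2, -5, -5) into the plane: 218 + (-118)t = -18, so t = 2.
Intersection: (10, 11, 8) + 2·(-2, -5, -5) = (6, 1, -2).

(6, 1, -2)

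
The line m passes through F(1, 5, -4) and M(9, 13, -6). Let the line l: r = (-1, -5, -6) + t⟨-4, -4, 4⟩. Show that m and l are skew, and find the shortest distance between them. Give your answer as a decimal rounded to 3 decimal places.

5.657

A direction vector for m is M − F = (8, 8, -2).
Common perpendicular direction n = (8, 8, -2) × (-4, -4, 4) = (24, -24, 0).
With w = (-1, -5, -6) − (1, 5, -4) = (-2, -10, -2), w · n = 192.
Since n ≠ 0 the lines are not parallel, and w · n = 192 ≠ 0 so they do not intersect; hence they are skew.
Distance = |w · n| / |n| = |192| / √1152 ≈ 5.657.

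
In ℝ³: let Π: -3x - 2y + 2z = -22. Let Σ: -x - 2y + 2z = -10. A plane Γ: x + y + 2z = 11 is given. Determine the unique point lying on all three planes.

(6, 3, 1)

Solving the 3×3 linear system -3x - 2y + 2z = -22, -x - 2y + 2z = -10, x + y + 2z = 11 (e.g. by elimination or Cramer's rule, determinant = 12) gives (6, 3, 1).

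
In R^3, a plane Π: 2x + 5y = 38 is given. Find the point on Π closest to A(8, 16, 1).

Foot = A − λn with λ = (n·A − d)/|n|² = (96 − 38)/29 = 2.
Foot = (8, 16, 1) − 2·(2, 5, 0) = (4, 6, 1).

(4, 6, 1)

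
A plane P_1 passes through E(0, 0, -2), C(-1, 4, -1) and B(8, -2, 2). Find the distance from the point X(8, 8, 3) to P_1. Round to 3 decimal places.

2.433

EC = (-1, 4, 1), EB = (8, -2, 4); a normal to P_1 is EC × EB = (18, 12, -30).
Using E: P_1 has equation 18x + 12y - 30z = 60.
n·X − d = (18)·(8) + (12)·(8) + (-30)·(3) − 60 = 90; |n| = √1368.
Distance = |90| / √1368 = 90/√1368 ≈ 2.433.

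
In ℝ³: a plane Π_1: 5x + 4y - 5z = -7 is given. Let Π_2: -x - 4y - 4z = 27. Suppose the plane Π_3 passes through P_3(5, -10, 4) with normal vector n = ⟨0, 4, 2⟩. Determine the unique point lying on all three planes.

(5, -8, 0)

Π_3: n·r = n·P_3 gives 4y + 2z = -32.
Solving the 3×3 linear system 5x + 4y - 5z = -7, -x - 4y - 4z = 27, 4y + 2z = -32 (e.g. by elimination or Cramer's rule, determinant = 68) gives (5, -8, 0).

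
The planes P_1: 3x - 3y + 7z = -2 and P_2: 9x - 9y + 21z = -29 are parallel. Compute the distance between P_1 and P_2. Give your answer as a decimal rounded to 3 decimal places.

0.937

Rescale P_2 by 1/3: 3x - 3y + 7z = -29/3. Then distance = |-2 − (-29/3)| / √67 ≈ 0.937.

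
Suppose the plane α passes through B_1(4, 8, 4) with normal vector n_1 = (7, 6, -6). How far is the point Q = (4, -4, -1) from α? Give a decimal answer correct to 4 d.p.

α: n_1·r = n_1·B_1 gives 7x + 6y - 6z = 52.
n·Q − d = (7)·(4) + (6)·(-4) + (-6)·(-1) − 52 = -42; |n| = √121.
Distance = |-42| / √121 = 42/√121 ≈ 3.8182.

3.8182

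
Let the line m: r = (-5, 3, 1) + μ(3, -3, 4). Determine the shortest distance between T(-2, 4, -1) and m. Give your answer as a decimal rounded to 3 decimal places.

3.726

Taking (-5, 3, 1) on m with direction v = (3, -3, 4): w = T − (-5, 3, 1) = (3, 1, -2), and w × v = (-2, -18, -12).
Distance = |w × v| / |v| = √472 / √34 ≈ 3.726.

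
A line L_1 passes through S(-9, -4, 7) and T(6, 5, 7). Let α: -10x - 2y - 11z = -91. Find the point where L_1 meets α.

(1, 2, 7)

A direction vector for L_1 is T − S = (15, 9, 0).
Substitute r = (-9, -4, 7) + t(15, 9, 0) into the plane: 21 + (-168)t = -91, so t = 2/3.
Intersection: (-9, -4, 7) + (2/3)·(15, 9, 0) = (1, 2, 7).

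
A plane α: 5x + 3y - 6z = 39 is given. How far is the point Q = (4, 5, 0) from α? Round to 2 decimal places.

0.48

n·Q − d = (5)·(4) + (3)·(5) + (-6)·(0) − 39 = -4; |n| = √70.
Distance = |-4| / √70 = 4/√70 ≈ 0.48.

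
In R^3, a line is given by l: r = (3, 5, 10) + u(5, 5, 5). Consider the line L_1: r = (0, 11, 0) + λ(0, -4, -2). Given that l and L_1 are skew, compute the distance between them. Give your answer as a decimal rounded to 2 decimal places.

9.39

Common perpendicular direction n = (5, 5, 5) × (0, -4, -2) = (10, 10, -20).
With w = (0, 11, 0) − (3, 5, 10) = (-3, 6, -10), w · n = 230.
Distance = |w · n| / |n| = |230| / √600 ≈ 9.39.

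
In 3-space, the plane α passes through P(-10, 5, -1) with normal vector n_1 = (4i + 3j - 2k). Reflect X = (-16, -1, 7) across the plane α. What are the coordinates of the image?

(0, 11, -1)

α: n_1·r = n_1·P gives 4x + 3y - 2z = -23.
λ = (n·X − d)/|n|² = (-81 − (-23))/29 = -2.
Reflection = X − 2λn = (-16, -1, 7) − (-4)·(4, 3, -2) = (0, 11, -1).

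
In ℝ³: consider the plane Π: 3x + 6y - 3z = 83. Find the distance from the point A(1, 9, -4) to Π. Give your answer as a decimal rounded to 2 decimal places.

1.91

n·A − d = (3)·(1) + (6)·(9) + (-3)·(-4) − 83 = -14; |n| = √54.
Distance = |-14| / √54 = 14/√54 ≈ 1.91.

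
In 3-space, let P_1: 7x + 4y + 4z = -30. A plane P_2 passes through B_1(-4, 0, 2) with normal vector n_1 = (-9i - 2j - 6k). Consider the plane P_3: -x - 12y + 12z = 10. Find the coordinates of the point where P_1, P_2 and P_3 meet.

P_2: n_1·r = n_1·B_1 gives -9x - 2y - 6z = 24.
Solving the 3×3 linear system 7x + 4y + 4z = -30, -9x - 2y - 6z = 24, -x - 12y + 12z = 10 (e.g. by elimination or Cramer's rule, determinant = 208) gives (2, -6, -5).

(2, -6, -5)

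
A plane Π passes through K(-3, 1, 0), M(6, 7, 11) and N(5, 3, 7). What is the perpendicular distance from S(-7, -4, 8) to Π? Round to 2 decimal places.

KM = (9, 6, 11), KN = (8, 2, 7); a normal to Π is KM × KN = (20, 25, -30).
Using K: Π has equation 20x + 25y - 30z = -35.
n·S − d = (20)·(-7) + (25)·(-4) + (-30)·(8) − (-35) = -445; |n| = √1925.
Distance = |-445| / √1925 = 445/√1925 ≈ 10.14.

10.14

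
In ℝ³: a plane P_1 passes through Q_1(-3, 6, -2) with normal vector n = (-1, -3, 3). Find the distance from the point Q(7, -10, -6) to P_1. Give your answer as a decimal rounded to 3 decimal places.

P_1: n·r = n·Q_1 gives -x - 3y + 3z = -21.
n·Q − d = (-1)·(7) + (-3)·(-10) + (3)·(-6) − (-21) = 26; |n| = √19.
Distance = |26| / √19 = 26/√19 ≈ 5.965.

5.965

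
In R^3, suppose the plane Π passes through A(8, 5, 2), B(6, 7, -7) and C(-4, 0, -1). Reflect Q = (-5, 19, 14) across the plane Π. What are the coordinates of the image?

(13, -17, 2)

AB = (-2, 2, -9), AC = (-12, -5, -3); a normal to Π is AB × AC = (-51, 102, 34).
Using A: Π has equation -51x + 102y + 34z = 170.
λ = (n·Q − d)/|n|² = (2669 − 170)/14161 = 3/17.
Reflection = Q − 2λn = (-5, 19, 14) − (6/17)·(-51, 102, 34) = (13, -17, 2).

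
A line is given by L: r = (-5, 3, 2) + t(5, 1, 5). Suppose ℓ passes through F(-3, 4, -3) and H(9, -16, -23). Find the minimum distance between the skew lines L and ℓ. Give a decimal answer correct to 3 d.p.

4.170

A direction vector for ℓ is H − F = (12, -20, -20).
Common perpendicular direction n = (5, 1, 5) × (12, -20, -20) = (80, 160, -112).
With w = (-3, 4, -3) − (-5, 3, 2) = (2, 1, -5), w · n = 880.
Distance = |w · n| / |n| = |880| / √44544 ≈ 4.170.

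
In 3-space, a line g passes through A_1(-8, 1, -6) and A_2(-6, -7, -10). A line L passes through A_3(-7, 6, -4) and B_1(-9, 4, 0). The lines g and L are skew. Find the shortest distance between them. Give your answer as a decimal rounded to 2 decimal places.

1.79

A direction vector for g is A_2 − A_1 = (2, -8, -4).
A direction vector for L is B_1 − A_3 = (-2, -2, 4).
Common perpendicular direction n = (2, -8, -4) × (-2, -2, 4) = (-40, 0, -20).
With w = (-7, 6, -4) − (-8, 1, -6) = (1, 5, 2), w · n = -80.
Distance = |w · n| / |n| = |-80| / √2000 ≈ 1.79.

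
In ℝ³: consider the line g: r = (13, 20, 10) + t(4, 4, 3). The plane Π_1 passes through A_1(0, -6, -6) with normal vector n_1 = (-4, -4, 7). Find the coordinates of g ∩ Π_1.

Π_1: n_1·r = n_1·A_1 gives -4x - 4y + 7z = -18.
Substitute r = (13, 20, 10) + t(4, 4, 3) into the plane: -62 + (-11)t = -18, so t = -4.
Intersection: (13, 20, 10) + (-4)·(4, 4, 3) = (-3, 4, -2).

(-3, 4, -2)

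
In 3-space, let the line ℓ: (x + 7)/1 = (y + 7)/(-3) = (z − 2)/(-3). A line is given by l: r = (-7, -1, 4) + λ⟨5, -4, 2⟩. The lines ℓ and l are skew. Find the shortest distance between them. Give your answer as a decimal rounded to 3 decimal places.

2.953

ℓ has direction (1, -3, -3) through (-7, -7, 2).
Common perpendicular direction n = (1, -3, -3) × (5, -4, 2) = (-18, -17, 11).
With w = (-7, -1, 4) − (-7, -7, 2) = (0, 6, 2), w · n = -80.
Distance = |w · n| / |n| = |-80| / √734 ≈ 2.953.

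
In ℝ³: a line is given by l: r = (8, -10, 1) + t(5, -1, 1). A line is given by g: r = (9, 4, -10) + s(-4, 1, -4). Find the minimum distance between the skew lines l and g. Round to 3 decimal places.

13.244

Common perpendicular direction n = (5, -1, 1) × (-4, 1, -4) = (3, 16, 1).
With w = (9, 4, -10) − (8, -10, 1) = (1, 14, -11), w · n = 216.
Distance = |w · n| / |n| = |216| / √266 ≈ 13.244.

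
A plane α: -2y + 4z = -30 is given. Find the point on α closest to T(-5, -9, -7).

(-5, -7, -11)

Foot = T − λn with λ = (n·T − d)/|n|² = (-10 − (-30))/20 = 1.
Foot = (-5, -9, -7) − 1·(0, -2, 4) = (-5, -7, -11).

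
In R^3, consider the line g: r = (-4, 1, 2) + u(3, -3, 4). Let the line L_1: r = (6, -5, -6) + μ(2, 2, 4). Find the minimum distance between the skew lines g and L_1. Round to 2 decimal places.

Common perpendicular direction n = (3, -3, 4) × (2, 2, 4) = (-20, -4, 12).
With w = (6, -5, -6) − (-4, 1, 2) = (10, -6, -8), w · n = -272.
Distance = |w · n| / |n| = |-272| / √560 ≈ 11.49.

11.49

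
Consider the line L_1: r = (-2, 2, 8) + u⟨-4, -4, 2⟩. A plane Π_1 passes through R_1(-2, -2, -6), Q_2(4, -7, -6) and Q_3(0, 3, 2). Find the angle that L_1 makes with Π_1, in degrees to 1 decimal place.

R_1Q_2 = (6, -5, 0), R_1Q_3 = (2, 5, 8); a normal to Π_1 is R_1Q_2 × R_1Q_3 = (-40, -48, 40).
Using R_1: Π_1 has equation -40x - 48y + 40z = -64.
sin θ = |n·v| / (|n||v|) = |432| / (√5504 · √36) = 0.97049.
θ ≈ 76.0°.

76.0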